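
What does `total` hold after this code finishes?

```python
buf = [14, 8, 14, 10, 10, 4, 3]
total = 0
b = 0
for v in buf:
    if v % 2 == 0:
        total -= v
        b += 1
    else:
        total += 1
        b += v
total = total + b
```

v=14: even, total = 0-14 = -14; b=1
v=8: even, total = (-14)-8 = -22; b=2
v=14: even, total = (-22)-14 = -36; b=3
v=10: even, total = (-36)-10 = -46; b=4
v=10: even, total = (-46)-10 = -56; b=5
v=4: even, total = (-56)-4 = -60; b=6
v=3: not even, total = (-60)+1 = -59; b=9
total+b = (-59)+9 = -50

-50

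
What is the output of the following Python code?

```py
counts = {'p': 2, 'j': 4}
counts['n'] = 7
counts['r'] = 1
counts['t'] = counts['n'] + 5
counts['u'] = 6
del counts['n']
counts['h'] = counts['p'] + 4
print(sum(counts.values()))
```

counts['n'] = 7 → {'p': 2, 'j': 4, 'n': 7}
counts['r'] = 1 → {'p': 2, 'j': 4, 'n': 7, 'r': 1}
counts['t'] = counts['n']+5 = 12 → {'p': 2, 'j': 4, 'n': 7, 'r': 1, 't': 12}
counts['u'] = 6 → {'p': 2, 'j': 4, 'n': 7, 'r': 1, 't': 12, 'u': 6}
del 'n' → {'p': 2, 'j': 4, 'r': 1, 't': 12, 'u': 6}
counts['h'] = counts['p']+4 = 6 → {'p': 2, 'j': 4, 'r': 1, 't': 12, 'u': 6, 'h': 6}
sum of values = 31

31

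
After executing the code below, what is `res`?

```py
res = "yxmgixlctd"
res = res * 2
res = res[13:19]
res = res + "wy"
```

'gixlctwy'

repeat ×2 → 'yxmgixlctdyxmgixlctd'
slice [13:19] → 'gixlct'
+ 'wy' → 'gixlctwy'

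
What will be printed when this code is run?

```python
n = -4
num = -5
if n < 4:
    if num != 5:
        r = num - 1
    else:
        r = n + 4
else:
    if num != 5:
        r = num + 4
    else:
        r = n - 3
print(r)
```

n=-4, num=-5
n < 4 is True; num != 5 is True
→ r = num - 1 = -6

-6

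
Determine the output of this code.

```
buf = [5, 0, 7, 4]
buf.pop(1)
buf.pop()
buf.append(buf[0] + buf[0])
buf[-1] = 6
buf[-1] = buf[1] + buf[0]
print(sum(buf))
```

pop(1) removes 0 → [5, 7, 4]
pop() removes 4 → [5, 7]
append buf[0]+buf[0] = 5+5 = 10 → [5, 7, 10]
buf[-1] = 6 → [5, 7, 6]
buf[-1] = buf[1]+buf[0] = 7+5 = 12 → [5, 7, 12]
sum = 24

24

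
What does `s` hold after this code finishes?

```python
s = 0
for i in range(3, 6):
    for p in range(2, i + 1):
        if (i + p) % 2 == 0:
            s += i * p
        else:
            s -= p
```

i=3,p=2: odd sum, s = 0-2 = -2
i=3,p=3: even sum, s = (-2)+9 = 7
i=4,p=2: even sum, s = 7+8 = 15
i=4,p=3: odd sum, s = 15-3 = 12
i=4,p=4: even sum, s = 12+16 = 28
i=5,p=2: odd sum, s = 28-2 = 26
i=5,p=3: even sum, s = 26+15 = 41
i=5,p=4: odd sum, s = 41-4 = 37
i=5,p=5: even sum, s = 37+25 = 62

62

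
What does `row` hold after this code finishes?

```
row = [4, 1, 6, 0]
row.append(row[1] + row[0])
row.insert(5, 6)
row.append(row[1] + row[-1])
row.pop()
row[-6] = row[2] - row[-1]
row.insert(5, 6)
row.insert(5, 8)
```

append row[1]+row[0] = 1+4 = 5 → [4, 1, 6, 0, 5]
insert 6 at 5 → [4, 1, 6, 0, 5, 6]
append row[1]+row[-1] = 1+6 = 7 → [4, 1, 6, 0, 5, 6, 7]
pop() removes 7 → [4, 1, 6, 0, 5, 6]
row[-6] = row[2]-row[-1] = 6-6 = 0 → [0, 1, 6, 0, 5, 6]
insert 6 at 5 → [0, 1, 6, 0, 5, 6, 6]
insert 8 at 5 → [0, 1, 6, 0, 5, 8, 6, 6]

[0, 1, 6, 0, 5, 8, 6, 6]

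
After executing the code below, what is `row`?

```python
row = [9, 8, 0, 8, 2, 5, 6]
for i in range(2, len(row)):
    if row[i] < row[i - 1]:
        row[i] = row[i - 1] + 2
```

i=2: 0<8, row[2] = 8+2 = 10 → [9, 8, 10, 8, 2, 5, 6]
i=3: 8<10, row[3] = 10+2 = 12 → [9, 8, 10, 12, 2, 5, 6]
i=4: 2<12, row[4] = 12+2 = 14 → [9, 8, 10, 12, 14, 5, 6]
i=5: 5<14, row[5] = 14+2 = 16 → [9, 8, 10, 12, 14, 16, 6]
i=6: 6<16, row[6] = 16+2 = 18 → [9, 8, 10, 12, 14, 16, 18]

[9, 8, 10, 12, 14, 16, 18]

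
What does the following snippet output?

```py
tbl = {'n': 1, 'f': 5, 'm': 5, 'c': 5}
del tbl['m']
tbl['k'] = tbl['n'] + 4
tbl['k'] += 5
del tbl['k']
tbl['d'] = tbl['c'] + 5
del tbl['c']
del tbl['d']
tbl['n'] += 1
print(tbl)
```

{'n': 2, 'f': 5}

del 'm' → {'n': 1, 'f': 5, 'c': 5}
tbl['k'] = tbl['n']+4 = 5 → {'n': 1, 'f': 5, 'c': 5, 'k': 5}
tbl['k'] = 5+5 = 10 → {'n': 1, 'f': 5, 'c': 5, 'k': 10}
del 'k' → {'n': 1, 'f': 5, 'c': 5}
tbl['d'] = tbl['c']+5 = 10 → {'n': 1, 'f': 5, 'c': 5, 'd': 10}
del 'c' → {'n': 1, 'f': 5, 'd': 10}
del 'd' → {'n': 1, 'f': 5}
tbl['n'] = 1+1 = 2 → {'n': 2, 'f': 5}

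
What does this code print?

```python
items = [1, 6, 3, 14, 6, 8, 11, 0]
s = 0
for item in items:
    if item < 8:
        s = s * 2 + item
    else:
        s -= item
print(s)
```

item=1: <8, s = 0*2+1 = 1
item=6: <8, s = 1*2+6 = 8
item=3: <8, s = 8*2+3 = 19
item=14: not <8, s = 19-14 = 5
item=6: <8, s = 5*2+6 = 16
item=8: not <8, s = 16-8 = 8
item=11: not <8, s = 8-11 = -3
item=0: <8, s = (-3)*2+0 = -6

-6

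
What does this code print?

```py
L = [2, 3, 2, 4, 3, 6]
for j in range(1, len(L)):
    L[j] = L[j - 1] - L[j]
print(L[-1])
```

j=1: L[1] = 2-3 = -1 → [2, -1, 2, 4, 3, 6]
j=2: L[2] = (-1)-2 = -3 → [2, -1, -3, 4, 3, 6]
j=3: L[3] = (-3)-4 = -7 → [2, -1, -3, -7, 3, 6]
j=4: L[4] = (-7)-3 = -10 → [2, -1, -3, -7, -10, 6]
j=5: L[5] = (-10)-6 = -16 → [2, -1, -3, -7, -10, -16]

-16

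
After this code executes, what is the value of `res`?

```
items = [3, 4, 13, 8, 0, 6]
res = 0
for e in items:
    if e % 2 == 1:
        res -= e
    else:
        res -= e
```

e=3: odd, res = 0-3 = -3
e=4: not odd, res = (-3)-4 = -7
e=13: odd, res = (-7)-13 = -20
e=8: not odd, res = (-20)-8 = -28
e=0: not odd, res = (-28)-0 = -28
e=6: not odd, res = (-28)-6 = -34

-34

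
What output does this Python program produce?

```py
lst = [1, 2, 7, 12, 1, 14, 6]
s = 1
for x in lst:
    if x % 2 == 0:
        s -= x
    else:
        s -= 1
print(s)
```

-36

x=1: not even, s = 1-1 = 0
x=2: even, s = 0-2 = -2
x=7: not even, s = (-2)-1 = -3
x=12: even, s = (-3)-12 = -15
x=1: not even, s = (-15)-1 = -16
x=14: even, s = (-16)-14 = -30
x=6: even, s = (-30)-6 = -36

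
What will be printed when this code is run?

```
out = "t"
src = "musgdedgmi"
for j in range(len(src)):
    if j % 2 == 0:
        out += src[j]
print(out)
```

tmsddm

j=0: add 'm' → 'tm'
j=1: skip
j=2: add 's' → 'tms'
j=3: skip
j=4: add 'd' → 'tmsd'
j=5: skip
j=6: add 'd' → 'tmsdd'
j=7: skip
j=8: add 'm' → 'tmsddm'
j=9: skip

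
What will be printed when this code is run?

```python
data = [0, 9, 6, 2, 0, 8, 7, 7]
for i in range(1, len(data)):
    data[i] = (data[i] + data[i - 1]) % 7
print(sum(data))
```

21

i=1: data[1] = (9+0)%7 = 2 → [0, 2, 6, 2, 0, 8, 7, 7]
i=2: data[2] = (6+2)%7 = 1 → [0, 2, 1, 2, 0, 8, 7, 7]
i=3: data[3] = (2+1)%7 = 3 → [0, 2, 1, 3, 0, 8, 7, 7]
i=4: data[4] = (0+3)%7 = 3 → [0, 2, 1, 3, 3, 8, 7, 7]
i=5: data[5] = (8+3)%7 = 4 → [0, 2, 1, 3, 3, 4, 7, 7]
i=6: data[6] = (7+4)%7 = 4 → [0, 2, 1, 3, 3, 4, 4, 7]
i=7: data[7] = (7+4)%7 = 4 → [0, 2, 1, 3, 3, 4, 4, 4]
sum = 21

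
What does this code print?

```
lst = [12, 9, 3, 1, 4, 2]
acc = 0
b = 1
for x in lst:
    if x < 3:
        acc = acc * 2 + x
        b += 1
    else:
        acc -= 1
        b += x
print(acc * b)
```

-310

x=12: not <3, acc = 0-1 = -1; b=13
x=9: not <3, acc = (-1)-1 = -2; b=22
x=3: not <3, acc = (-2)-1 = -3; b=25
x=1: <3, acc = (-3)*2+1 = -5; b=26
x=4: not <3, acc = (-5)-1 = -6; b=30
x=2: <3, acc = (-6)*2+2 = -10; b=31
acc*b = (-10)*31 = -310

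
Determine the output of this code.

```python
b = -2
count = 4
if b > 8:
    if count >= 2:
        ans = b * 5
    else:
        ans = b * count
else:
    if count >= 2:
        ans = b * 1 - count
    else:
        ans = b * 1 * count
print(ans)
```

-6

b=-2, count=4
b > 8 is False; count >= 2 is True
→ ans = b * 1 - count = -6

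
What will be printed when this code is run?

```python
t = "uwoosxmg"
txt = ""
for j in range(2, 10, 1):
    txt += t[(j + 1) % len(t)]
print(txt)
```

osxmguwo

j=2: add t[3]='o' → 'o'
j=3: add t[4]='s' → 'os'
j=4: add t[5]='x' → 'osx'
j=5: add t[6]='m' → 'osxm'
j=6: add t[7]='g' → 'osxmg'
j=7: add t[0]='u' → 'osxmgu'
j=8: add t[1]='w' → 'osxmguw'
j=9: add t[2]='o' → 'osxmguwo'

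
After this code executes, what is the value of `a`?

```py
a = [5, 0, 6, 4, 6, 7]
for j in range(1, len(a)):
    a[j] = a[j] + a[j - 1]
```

j=1: a[1] = 0+5 = 5 → [5, 5, 6, 4, 6, 7]
j=2: a[2] = 6+5 = 11 → [5, 5, 11, 4, 6, 7]
j=3: a[3] = 4+11 = 15 → [5, 5, 11, 15, 6, 7]
j=4: a[4] = 6+15 = 21 → [5, 5, 11, 15, 21, 7]
j=5: a[5] = 7+21 = 28 → [5, 5, 11, 15, 21, 28]

[5, 5, 11, 15, 21, 28]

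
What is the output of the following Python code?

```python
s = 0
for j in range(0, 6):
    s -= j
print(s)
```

-15

j=0: s = 0-0 = 0
j=1: s = 0-1 = -1
j=2: s = (-1)-2 = -3
j=3: s = (-3)-3 = -6
j=4: s = (-6)-4 = -10
j=5: s = (-10)-5 = -15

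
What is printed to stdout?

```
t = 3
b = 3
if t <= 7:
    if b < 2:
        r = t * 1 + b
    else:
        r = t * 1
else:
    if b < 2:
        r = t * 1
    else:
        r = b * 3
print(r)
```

t=3, b=3
t <= 7 is True; b < 2 is False
→ r = t * 1 = 3

3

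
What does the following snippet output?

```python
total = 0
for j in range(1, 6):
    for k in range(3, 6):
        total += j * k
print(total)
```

180

j=1,k=3: total = 0+3 = 3
j=1,k=4: total = 3+4 = 7
j=1,k=5: total = 7+5 = 12
j=2,k=3: total = 12+6 = 18
j=2,k=4: total = 18+8 = 26
j=2,k=5: total = 26+10 = 36
j=3,k=3: total = 36+9 = 45
j=3,k=4: total = 45+12 = 57
j=3,k=5: total = 57+15 = 72
j=4,k=3: total = 72+12 = 84
j=4,k=4: total = 84+16 = 100
j=4,k=5: total = 100+20 = 120
j=5,k=3: total = 120+15 = 135
j=5,k=4: total = 135+20 = 155
j=5,k=5: total = 155+25 = 180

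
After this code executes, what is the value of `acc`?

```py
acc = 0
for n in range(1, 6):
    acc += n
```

n=1: acc = 0+1 = 1
n=2: acc = 1+2 = 3
n=3: acc = 3+3 = 6
n=4: acc = 6+4 = 10
n=5: acc = 10+5 = 15

15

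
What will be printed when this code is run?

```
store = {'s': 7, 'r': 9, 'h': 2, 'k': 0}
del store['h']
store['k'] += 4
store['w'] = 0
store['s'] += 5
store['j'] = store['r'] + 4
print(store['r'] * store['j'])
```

117

del 'h' → {'s': 7, 'r': 9, 'k': 0}
store['k'] = 0+4 = 4 → {'s': 7, 'r': 9, 'k': 4}
store['w'] = 0 → {'s': 7, 'r': 9, 'k': 4, 'w': 0}
store['s'] = 7+5 = 12 → {'s': 12, 'r': 9, 'k': 4, 'w': 0}
store['j'] = store['r']+4 = 13 → {'s': 12, 'r': 9, 'k': 4, 'w': 0, 'j': 13}
store['r']*store['j'] = 9*13 = 117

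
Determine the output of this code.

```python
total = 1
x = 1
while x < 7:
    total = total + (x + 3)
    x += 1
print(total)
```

40

x=1: total = 1+4 = 5
x=2: total = 5+5 = 10
x=3: total = 10+6 = 16
x=4: total = 16+7 = 23
x=5: total = 23+8 = 31
x=6: total = 31+9 = 40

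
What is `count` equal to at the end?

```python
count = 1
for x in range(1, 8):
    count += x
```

29

x=1: count = 1+1 = 2
x=2: count = 2+2 = 4
x=3: count = 4+3 = 7
x=4: count = 7+4 = 11
x=5: count = 11+5 = 16
x=6: count = 16+6 = 22
x=7: count = 22+7 = 29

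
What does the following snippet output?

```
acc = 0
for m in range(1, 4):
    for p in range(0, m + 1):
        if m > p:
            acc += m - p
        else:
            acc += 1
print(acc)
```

m=1,p=0: 1>0, acc = 0+1 = 1
m=1,p=1: not 1>1, acc = 1+1 = 2
m=2,p=0: 2>0, acc = 2+2 = 4
m=2,p=1: 2>1, acc = 4+1 = 5
m=2,p=2: not 2>2, acc = 5+1 = 6
m=3,p=0: 3>0, acc = 6+3 = 9
m=3,p=1: 3>1, acc = 9+2 = 11
m=3,p=2: 3>2, acc = 11+1 = 12
m=3,p=3: not 3>3, acc = 12+1 = 13

13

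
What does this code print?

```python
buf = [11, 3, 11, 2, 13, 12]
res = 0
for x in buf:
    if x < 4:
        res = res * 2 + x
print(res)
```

8

x=11: not <4
x=3: <4, res = 0*2+3 = 3
x=11: not <4
x=2: <4, res = 3*2+2 = 8
x=13: not <4
x=12: not <4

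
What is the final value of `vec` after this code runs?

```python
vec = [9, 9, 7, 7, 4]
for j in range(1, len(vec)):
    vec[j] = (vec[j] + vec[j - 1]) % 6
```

j=1: vec[1] = (9+9)%6 = 0 → [9, 0, 7, 7, 4]
j=2: vec[2] = (7+0)%6 = 1 → [9, 0, 1, 7, 4]
j=3: vec[3] = (7+1)%6 = 2 → [9, 0, 1, 2, 4]
j=4: vec[4] = (4+2)%6 = 0 → [9, 0, 1, 2, 0]

[9, 0, 1, 2, 0]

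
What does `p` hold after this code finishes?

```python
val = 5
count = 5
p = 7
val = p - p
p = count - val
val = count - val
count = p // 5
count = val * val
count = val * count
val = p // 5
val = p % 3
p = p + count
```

val = 7-7 = 0
p = 5-0 = 5
val = 5-0 = 5
count = 5//5 = 1
count = 5*5 = 25
count = 5*25 = 125
val = 5//5 = 1
val = 5%3 = 2
p = 5+125 = 130

130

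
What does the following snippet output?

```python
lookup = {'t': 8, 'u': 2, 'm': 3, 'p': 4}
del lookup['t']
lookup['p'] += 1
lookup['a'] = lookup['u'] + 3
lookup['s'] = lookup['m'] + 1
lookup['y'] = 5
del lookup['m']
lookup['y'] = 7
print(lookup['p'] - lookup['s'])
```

del 't' → {'u': 2, 'm': 3, 'p': 4}
lookup['p'] = 4+1 = 5 → {'u': 2, 'm': 3, 'p': 5}
lookup['a'] = lookup['u']+3 = 5 → {'u': 2, 'm': 3, 'p': 5, 'a': 5}
lookup['s'] = lookup['m']+1 = 4 → {'u': 2, 'm': 3, 'p': 5, 'a': 5, 's': 4}
lookup['y'] = 5 → {'u': 2, 'm': 3, 'p': 5, 'a': 5, 's': 4, 'y': 5}
del 'm' → {'u': 2, 'p': 5, 'a': 5, 's': 4, 'y': 5}
lookup['y'] = 7 → {'u': 2, 'p': 5, 'a': 5, 's': 4, 'y': 7}
lookup['p']-lookup['s'] = 5-4 = 1

1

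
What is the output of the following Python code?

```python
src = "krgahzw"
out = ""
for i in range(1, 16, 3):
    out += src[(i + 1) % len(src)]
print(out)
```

i=1: add src[2]='g' → 'g'
i=4: add src[5]='z' → 'gz'
i=7: add src[1]='r' → 'gzr'
i=10: add src[4]='h' → 'gzrh'
i=13: add src[0]='k' → 'gzrhk'

gzrhk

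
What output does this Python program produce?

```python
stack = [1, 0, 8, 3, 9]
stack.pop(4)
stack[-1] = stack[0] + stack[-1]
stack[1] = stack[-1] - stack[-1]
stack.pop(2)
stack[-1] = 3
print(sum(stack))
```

4

pop(4) removes 9 → [1, 0, 8, 3]
stack[-1] = stack[0]+stack[-1] = 1+3 = 4 → [1, 0, 8, 4]
stack[1] = stack[-1]-stack[-1] = 4-4 = 0 → [1, 0, 8, 4]
pop(2) removes 8 → [1, 0, 4]
stack[-1] = 3 → [1, 0, 3]
sum = 4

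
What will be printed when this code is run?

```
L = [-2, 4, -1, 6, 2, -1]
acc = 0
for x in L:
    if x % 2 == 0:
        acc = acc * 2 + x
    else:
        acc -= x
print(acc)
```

19

x=-2: even, acc = 0*2+(-2) = -2
x=4: even, acc = (-2)*2+4 = 0
x=-1: not even, acc = 0-(-1) = 1
x=6: even, acc = 1*2+6 = 8
x=2: even, acc = 8*2+2 = 18
x=-1: not even, acc = 18-(-1) = 19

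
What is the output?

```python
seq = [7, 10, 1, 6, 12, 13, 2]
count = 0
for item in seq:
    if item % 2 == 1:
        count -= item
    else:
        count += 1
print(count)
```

item=7: odd, count = 0-7 = -7
item=10: not odd, count = (-7)+1 = -6
item=1: odd, count = (-6)-1 = -7
item=6: not odd, count = (-7)+1 = -6
item=12: not odd, count = (-6)+1 = -5
item=13: odd, count = (-5)-13 = -18
item=2: not odd, count = (-18)+1 = -17

-17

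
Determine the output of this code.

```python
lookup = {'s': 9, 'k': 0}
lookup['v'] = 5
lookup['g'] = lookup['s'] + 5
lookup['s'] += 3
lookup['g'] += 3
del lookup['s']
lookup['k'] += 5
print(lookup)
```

{'k': 5, 'v': 5, 'g': 17}

lookup['v'] = 5 → {'s': 9, 'k': 0, 'v': 5}
lookup['g'] = lookup['s']+5 = 14 → {'s': 9, 'k': 0, 'v': 5, 'g': 14}
lookup['s'] = 9+3 = 12 → {'s': 12, 'k': 0, 'v': 5, 'g': 14}
lookup['g'] = 14+3 = 17 → {'s': 12, 'k': 0, 'v': 5, 'g': 17}
del 's' → {'k': 0, 'v': 5, 'g': 17}
lookup['k'] = 0+5 = 5 → {'k': 5, 'v': 5, 'g': 17}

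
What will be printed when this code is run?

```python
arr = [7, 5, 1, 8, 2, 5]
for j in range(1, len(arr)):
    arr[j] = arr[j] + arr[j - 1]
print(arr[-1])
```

j=1: arr[1] = 5+7 = 12 → [7, 12, 1, 8, 2, 5]
j=2: arr[2] = 1+12 = 13 → [7, 12, 13, 8, 2, 5]
j=3: arr[3] = 8+13 = 21 → [7, 12, 13, 21, 2, 5]
j=4: arr[4] = 2+21 = 23 → [7, 12, 13, 21, 23, 5]
j=5: arr[5] = 5+23 = 28 → [7, 12, 13, 21, 23, 28]

28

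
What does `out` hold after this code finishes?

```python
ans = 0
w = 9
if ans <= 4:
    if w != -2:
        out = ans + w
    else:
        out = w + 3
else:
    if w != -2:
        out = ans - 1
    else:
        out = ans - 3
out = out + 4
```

ans=0, w=9
ans <= 4 is True; w != -2 is True
→ out = ans + w = 9
out = 9+4 = 13

13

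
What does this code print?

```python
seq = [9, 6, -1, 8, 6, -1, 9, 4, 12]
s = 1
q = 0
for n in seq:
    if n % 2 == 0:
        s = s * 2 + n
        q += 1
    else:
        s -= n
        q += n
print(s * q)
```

n=9: not even, s = 1-9 = -8; q=9
n=6: even, s = (-8)*2+6 = -10; q=10
n=-1: not even, s = (-10)-(-1) = -9; q=9
n=8: even, s = (-9)*2+8 = -10; q=10
n=6: even, s = (-10)*2+6 = -14; q=11
n=-1: not even, s = (-14)-(-1) = -13; q=10
n=9: not even, s = (-13)-9 = -22; q=19
n=4: even, s = (-22)*2+4 = -40; q=20
n=12: even, s = (-40)*2+12 = -68; q=21
s*q = (-68)*21 = -1428

-1428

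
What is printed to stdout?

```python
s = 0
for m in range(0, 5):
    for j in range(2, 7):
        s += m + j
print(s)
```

m=0,j=2: s = 0+2 = 2
m=0,j=3: s = 2+3 = 5
m=0,j=4: s = 5+4 = 9
m=0,j=5: s = 9+5 = 14
m=0,j=6: s = 14+6 = 20
m=1,j=2: s = 20+3 = 23
m=1,j=3: s = 23+4 = 27
m=1,j=4: s = 27+5 = 32
m=1,j=5: s = 32+6 = 38
m=1,j=6: s = 38+7 = 45
m=2,j=2: s = 45+4 = 49
m=2,j=3: s = 49+5 = 54
m=2,j=4: s = 54+6 = 60
m=2,j=5: s = 60+7 = 67
m=2,j=6: s = 67+8 = 75
m=3,j=2: s = 75+5 = 80
m=3,j=3: s = 80+6 = 86
m=3,j=4: s = 86+7 = 93
m=3,j=5: s = 93+8 = 101
m=3,j=6: s = 101+9 = 110
m=4,j=2: s = 110+6 = 116
m=4,j=3: s = 116+7 = 123
m=4,j=4: s = 123+8 = 131
m=4,j=5: s = 131+9 = 140
m=4,j=6: s = 140+10 = 150

150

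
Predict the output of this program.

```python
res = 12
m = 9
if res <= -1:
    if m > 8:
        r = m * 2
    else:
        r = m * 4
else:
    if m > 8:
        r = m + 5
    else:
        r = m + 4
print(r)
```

res=12, m=9
res <= -1 is False; m > 8 is True
→ r = m + 5 = 14

14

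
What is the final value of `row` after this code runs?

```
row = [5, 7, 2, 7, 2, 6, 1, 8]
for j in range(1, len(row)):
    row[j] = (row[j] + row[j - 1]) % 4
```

j=1: row[1] = (7+5)%4 = 0 → [5, 0, 2, 7, 2, 6, 1, 8]
j=2: row[2] = (2+0)%4 = 2 → [5, 0, 2, 7, 2, 6, 1, 8]
j=3: row[3] = (7+2)%4 = 1 → [5, 0, 2, 1, 2, 6, 1, 8]
j=4: row[4] = (2+1)%4 = 3 → [5, 0, 2, 1, 3, 6, 1, 8]
j=5: row[5] = (6+3)%4 = 1 → [5, 0, 2, 1, 3, 1, 1, 8]
j=6: row[6] = (1+1)%4 = 2 → [5, 0, 2, 1, 3, 1, 2, 8]
j=7: row[7] = (8+2)%4 = 2 → [5, 0, 2, 1, 3, 1, 2, 2]

[5, 0, 2, 1, 3, 1, 2, 2]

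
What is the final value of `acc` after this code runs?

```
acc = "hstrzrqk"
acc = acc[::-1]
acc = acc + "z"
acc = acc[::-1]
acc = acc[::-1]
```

'kqrzrtshz'

reverse → 'kqrzrtsh'
+ 'z' → 'kqrzrtshz'
reverse → 'zhstrzrqk'
reverse → 'kqrzrtshz'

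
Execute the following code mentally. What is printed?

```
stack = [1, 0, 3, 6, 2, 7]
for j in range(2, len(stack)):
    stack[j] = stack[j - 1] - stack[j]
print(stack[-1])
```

j=2: stack[2] = 0-3 = -3 → [1, 0, -3, 6, 2, 7]
j=3: stack[3] = (-3)-6 = -9 → [1, 0, -3, -9, 2, 7]
j=4: stack[4] = (-9)-2 = -11 → [1, 0, -3, -9, -11, 7]
j=5: stack[5] = (-11)-7 = -18 → [1, 0, -3, -9, -11, -18]

-18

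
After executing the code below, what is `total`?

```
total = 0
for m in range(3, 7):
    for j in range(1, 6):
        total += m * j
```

m=3,j=1: total = 0+3 = 3
m=3,j=2: total = 3+6 = 9
m=3,j=3: total = 9+9 = 18
m=3,j=4: total = 18+12 = 30
m=3,j=5: total = 30+15 = 45
m=4,j=1: total = 45+4 = 49
m=4,j=2: total = 49+8 = 57
m=4,j=3: total = 57+12 = 69
m=4,j=4: total = 69+16 = 85
m=4,j=5: total = 85+20 = 105
m=5,j=1: total = 105+5 = 110
m=5,j=2: total = 110+10 = 120
m=5,j=3: total = 120+15 = 135
m=5,j=4: total = 135+20 = 155
m=5,j=5: total = 155+25 = 180
m=6,j=1: total = 180+6 = 186
m=6,j=2: total = 186+12 = 198
m=6,j=3: total = 198+18 = 216
m=6,j=4: total = 216+24 = 240
m=6,j=5: total = 240+30 = 270

270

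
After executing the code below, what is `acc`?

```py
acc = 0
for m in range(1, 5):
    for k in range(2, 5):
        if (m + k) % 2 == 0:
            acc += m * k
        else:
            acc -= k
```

m=1,k=2: odd sum, acc = 0-2 = -2
m=1,k=3: even sum, acc = (-2)+3 = 1
m=1,k=4: odd sum, acc = 1-4 = -3
m=2,k=2: even sum, acc = (-3)+4 = 1
m=2,k=3: odd sum, acc = 1-3 = -2
m=2,k=4: even sum, acc = (-2)+8 = 6
m=3,k=2: odd sum, acc = 6-2 = 4
m=3,k=3: even sum, acc = 4+9 = 13
m=3,k=4: odd sum, acc = 13-4 = 9
m=4,k=2: even sum, acc = 9+8 = 17
m=4,k=3: odd sum, acc = 17-3 = 14
m=4,k=4: even sum, acc = 14+16 = 30

30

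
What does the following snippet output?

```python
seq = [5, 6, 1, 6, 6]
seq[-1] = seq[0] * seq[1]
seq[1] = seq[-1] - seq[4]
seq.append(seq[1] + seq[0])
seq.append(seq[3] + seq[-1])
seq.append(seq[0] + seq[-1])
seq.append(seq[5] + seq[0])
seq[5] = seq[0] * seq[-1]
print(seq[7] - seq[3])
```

seq[-1] = seq[0]*seq[1] = 5*6 = 30 → [5, 6, 1, 6, 30]
seq[1] = seq[-1]-seq[4] = 30-30 = 0 → [5, 0, 1, 6, 30]
append seq[1]+seq[0] = 0+5 = 5 → [5, 0, 1, 6, 30, 5]
append seq[3]+seq[-1] = 6+5 = 11 → [5, 0, 1, 6, 30, 5, 11]
append seq[0]+seq[-1] = 5+11 = 16 → [5, 0, 1, 6, 30, 5, 11, 16]
append seq[5]+seq[0] = 5+5 = 10 → [5, 0, 1, 6, 30, 5, 11, 16, 10]
seq[5] = seq[0]*seq[-1] = 5*10 = 50 → [5, 0, 1, 6, 30, 50, 11, 16, 10]
seq[7]-seq[3] = 16-6 = 10

10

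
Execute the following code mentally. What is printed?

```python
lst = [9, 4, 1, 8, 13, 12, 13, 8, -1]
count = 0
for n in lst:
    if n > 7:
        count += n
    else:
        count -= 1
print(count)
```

60

n=9: >7, count = 0+9 = 9
n=4: not >7, count = 9-1 = 8
n=1: not >7, count = 8-1 = 7
n=8: >7, count = 7+8 = 15
n=13: >7, count = 15+13 = 28
n=12: >7, count = 28+12 = 40
n=13: >7, count = 40+13 = 53
n=8: >7, count = 53+8 = 61
n=-1: not >7, count = 61-1 = 60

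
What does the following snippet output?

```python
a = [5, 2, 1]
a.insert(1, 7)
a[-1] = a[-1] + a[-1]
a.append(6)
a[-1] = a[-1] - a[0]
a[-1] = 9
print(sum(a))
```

insert 7 at 1 → [5, 7, 2, 1]
a[-1] = a[-1]+a[-1] = 1+1 = 2 → [5, 7, 2, 2]
append 6 → [5, 7, 2, 2, 6]
a[-1] = a[-1]-a[0] = 6-5 = 1 → [5, 7, 2, 2, 1]
a[-1] = 9 → [5, 7, 2, 2, 9]
sum = 25

25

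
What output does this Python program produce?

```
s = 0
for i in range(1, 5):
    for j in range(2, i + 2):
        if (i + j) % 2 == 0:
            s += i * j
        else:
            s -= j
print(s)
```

i=1,j=2: odd sum, s = 0-2 = -2
i=2,j=2: even sum, s = (-2)+4 = 2
i=2,j=3: odd sum, s = 2-3 = -1
i=3,j=2: odd sum, s = (-1)-2 = -3
i=3,j=3: even sum, s = (-3)+9 = 6
i=3,j=4: odd sum, s = 6-4 = 2
i=4,j=2: even sum, s = 2+8 = 10
i=4,j=3: odd sum, s = 10-3 = 7
i=4,j=4: even sum, s = 7+16 = 23
i=4,j=5: odd sum, s = 23-5 = 18

18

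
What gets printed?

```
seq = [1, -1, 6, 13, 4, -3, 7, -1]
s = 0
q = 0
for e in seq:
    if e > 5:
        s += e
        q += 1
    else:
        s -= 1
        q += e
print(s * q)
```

63

e=1: not >5, s = 0-1 = -1; q=1
e=-1: not >5, s = (-1)-1 = -2; q=0
e=6: >5, s = (-2)+6 = 4; q=1
e=13: >5, s = 4+13 = 17; q=2
e=4: not >5, s = 17-1 = 16; q=6
e=-3: not >5, s = 16-1 = 15; q=3
e=7: >5, s = 15+7 = 22; q=4
e=-1: not >5, s = 22-1 = 21; q=3
s*q = 21*3 = 63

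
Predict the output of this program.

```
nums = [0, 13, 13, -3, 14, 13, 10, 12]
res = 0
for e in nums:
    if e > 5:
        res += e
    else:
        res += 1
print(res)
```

e=0: not >5, res = 0+1 = 1
e=13: >5, res = 1+13 = 14
e=13: >5, res = 14+13 = 27
e=-3: not >5, res = 27+1 = 28
e=14: >5, res = 28+14 = 42
e=13: >5, res = 42+13 = 55
e=10: >5, res = 55+10 = 65
e=12: >5, res = 65+12 = 77

77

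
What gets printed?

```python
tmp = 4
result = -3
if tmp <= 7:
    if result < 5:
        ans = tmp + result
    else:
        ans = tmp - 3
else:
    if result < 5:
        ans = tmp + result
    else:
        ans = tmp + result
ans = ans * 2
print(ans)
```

2

tmp=4, result=-3
tmp <= 7 is True; result < 5 is True
→ ans = tmp + result = 1
ans = 1*2 = 2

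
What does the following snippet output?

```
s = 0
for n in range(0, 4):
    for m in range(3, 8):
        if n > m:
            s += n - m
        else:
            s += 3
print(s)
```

n=0,m=3: not 0>3, s = 0+3 = 3
n=0,m=4: not 0>4, s = 3+3 = 6
n=0,m=5: not 0>5, s = 6+3 = 9
n=0,m=6: not 0>6, s = 9+3 = 12
n=0,m=7: not 0>7, s = 12+3 = 15
n=1,m=3: not 1>3, s = 15+3 = 18
n=1,m=4: not 1>4, s = 18+3 = 21
n=1,m=5: not 1>5, s = 21+3 = 24
n=1,m=6: not 1>6, s = 24+3 = 27
n=1,m=7: not 1>7, s = 27+3 = 30
n=2,m=3: not 2>3, s = 30+3 = 33
n=2,m=4: not 2>4, s = 33+3 = 36
n=2,m=5: not 2>5, s = 36+3 = 39
n=2,m=6: not 2>6, s = 39+3 = 42
n=2,m=7: not 2>7, s = 42+3 = 45
n=3,m=3: not 3>3, s = 45+3 = 48
n=3,m=4: not 3>4, s = 48+3 = 51
n=3,m=5: not 3>5, s = 51+3 = 54
n=3,m=6: not 3>6, s = 54+3 = 57
n=3,m=7: not 3>7, s = 57+3 = 60

60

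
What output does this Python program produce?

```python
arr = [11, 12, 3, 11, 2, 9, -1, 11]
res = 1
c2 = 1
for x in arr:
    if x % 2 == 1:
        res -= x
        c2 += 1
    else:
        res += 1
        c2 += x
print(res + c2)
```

-20

x=11: odd, res = 1-11 = -10; c2=2
x=12: not odd, res = (-10)+1 = -9; c2=14
x=3: odd, res = (-9)-3 = -12; c2=15
x=11: odd, res = (-12)-11 = -23; c2=16
x=2: not odd, res = (-23)+1 = -22; c2=18
x=9: odd, res = (-22)-9 = -31; c2=19
x=-1: odd, res = (-31)-(-1) = -30; c2=20
x=11: odd, res = (-30)-11 = -41; c2=21
res+c2 = (-41)+21 = -20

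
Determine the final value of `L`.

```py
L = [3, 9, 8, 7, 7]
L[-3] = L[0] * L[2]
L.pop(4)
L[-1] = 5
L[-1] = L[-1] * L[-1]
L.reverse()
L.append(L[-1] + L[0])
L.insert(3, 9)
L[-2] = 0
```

[25, 24, 9, 9, 0, 28]

L[-3] = L[0]*L[2] = 3*8 = 24 → [3, 9, 24, 7, 7]
pop(4) removes 7 → [3, 9, 24, 7]
L[-1] = 5 → [3, 9, 24, 5]
L[-1] = L[-1]*L[-1] = 5*5 = 25 → [3, 9, 24, 25]
reverse → [25, 24, 9, 3]
append L[-1]+L[0] = 3+25 = 28 → [25, 24, 9, 3, 28]
insert 9 at 3 → [25, 24, 9, 9, 3, 28]
L[-2] = 0 → [25, 24, 9, 9, 0, 28]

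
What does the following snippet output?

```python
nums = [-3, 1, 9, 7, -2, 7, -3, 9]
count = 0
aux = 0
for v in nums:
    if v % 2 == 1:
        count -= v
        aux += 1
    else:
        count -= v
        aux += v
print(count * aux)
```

v=-3: odd, count = 0-(-3) = 3; aux=1
v=1: odd, count = 3-1 = 2; aux=2
v=9: odd, count = 2-9 = -7; aux=3
v=7: odd, count = (-7)-7 = -14; aux=4
v=-2: not odd, count = (-14)-(-2) = -12; aux=2
v=7: odd, count = (-12)-7 = -19; aux=3
v=-3: odd, count = (-19)-(-3) = -16; aux=4
v=9: odd, count = (-16)-9 = -25; aux=5
count*aux = (-25)*5 = -125

-125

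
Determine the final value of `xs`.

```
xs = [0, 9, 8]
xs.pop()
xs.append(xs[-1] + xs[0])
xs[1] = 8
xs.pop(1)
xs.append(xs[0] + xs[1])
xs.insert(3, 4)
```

[0, 9, 9, 4]

pop() removes 8 → [0, 9]
append xs[-1]+xs[0] = 9+0 = 9 → [0, 9, 9]
xs[1] = 8 → [0, 8, 9]
pop(1) removes 8 → [0, 9]
append xs[0]+xs[1] = 0+9 = 9 → [0, 9, 9]
insert 4 at 3 → [0, 9, 9, 4]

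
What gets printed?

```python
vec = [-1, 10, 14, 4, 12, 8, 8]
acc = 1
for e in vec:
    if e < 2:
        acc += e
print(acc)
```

0

e=-1: <2, acc = 1+(-1) = 0
e=10: not <2
e=14: not <2
e=4: not <2
e=12: not <2
e=8: not <2
e=8: not <2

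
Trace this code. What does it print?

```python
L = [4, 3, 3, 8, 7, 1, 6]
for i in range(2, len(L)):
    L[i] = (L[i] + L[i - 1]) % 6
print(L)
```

[4, 3, 0, 2, 3, 4, 4]

i=2: L[2] = (3+3)%6 = 0 → [4, 3, 0, 8, 7, 1, 6]
i=3: L[3] = (8+0)%6 = 2 → [4, 3, 0, 2, 7, 1, 6]
i=4: L[4] = (7+2)%6 = 3 → [4, 3, 0, 2, 3, 1, 6]
i=5: L[5] = (1+3)%6 = 4 → [4, 3, 0, 2, 3, 4, 6]
i=6: L[6] = (6+4)%6 = 4 → [4, 3, 0, 2, 3, 4, 4]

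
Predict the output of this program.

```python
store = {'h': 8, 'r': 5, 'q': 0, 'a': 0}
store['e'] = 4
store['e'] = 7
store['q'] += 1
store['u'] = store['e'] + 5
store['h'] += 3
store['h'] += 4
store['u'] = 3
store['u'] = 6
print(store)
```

{'h': 15, 'r': 5, 'q': 1, 'a': 0, 'e': 7, 'u': 6}

store['e'] = 4 → {'h': 8, 'r': 5, 'q': 0, 'a': 0, 'e': 4}
store['e'] = 7 → {'h': 8, 'r': 5, 'q': 0, 'a': 0, 'e': 7}
store['q'] = 0+1 = 1 → {'h': 8, 'r': 5, 'q': 1, 'a': 0, 'e': 7}
store['u'] = store['e']+5 = 12 → {'h': 8, 'r': 5, 'q': 1, 'a': 0, 'e': 7, 'u': 12}
store['h'] = 8+3 = 11 → {'h': 11, 'r': 5, 'q': 1, 'a': 0, 'e': 7, 'u': 12}
store['h'] = 11+4 = 15 → {'h': 15, 'r': 5, 'q': 1, 'a': 0, 'e': 7, 'u': 12}
store['u'] = 3 → {'h': 15, 'r': 5, 'q': 1, 'a': 0, 'e': 7, 'u': 3}
store['u'] = 6 → {'h': 15, 'r': 5, 'q': 1, 'a': 0, 'e': 7, 'u': 6}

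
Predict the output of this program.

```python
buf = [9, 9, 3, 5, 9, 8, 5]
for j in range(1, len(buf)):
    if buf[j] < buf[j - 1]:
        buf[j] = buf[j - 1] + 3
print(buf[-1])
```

24

j=1: 9>=9, unchanged → [9, 9, 3, 5, 9, 8, 5]
j=2: 3<9, buf[2] = 9+3 = 12 → [9, 9, 12, 5, 9, 8, 5]
j=3: 5<12, buf[3] = 12+3 = 15 → [9, 9, 12, 15, 9, 8, 5]
j=4: 9<15, buf[4] = 15+3 = 18 → [9, 9, 12, 15, 18, 8, 5]
j=5: 8<18, buf[5] = 18+3 = 21 → [9, 9, 12, 15, 18, 21, 5]
j=6: 5<21, buf[6] = 21+3 = 24 → [9, 9, 12, 15, 18, 21, 24]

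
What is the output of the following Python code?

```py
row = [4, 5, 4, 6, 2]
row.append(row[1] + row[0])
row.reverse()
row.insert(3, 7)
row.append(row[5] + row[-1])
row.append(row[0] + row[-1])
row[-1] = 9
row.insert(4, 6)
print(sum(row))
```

append row[1]+row[0] = 5+4 = 9 → [4, 5, 4, 6, 2, 9]
reverse → [9, 2, 6, 4, 5, 4]
insert 7 at 3 → [9, 2, 6, 7, 4, 5, 4]
append row[5]+row[-1] = 5+4 = 9 → [9, 2, 6, 7, 4, 5, 4, 9]
append row[0]+row[-1] = 9+9 = 18 → [9, 2, 6, 7, 4, 5, 4, 9, 18]
row[-1] = 9 → [9, 2, 6, 7, 4, 5, 4, 9, 9]
insert 6 at 4 → [9, 2, 6, 7, 6, 4, 5, 4, 9, 9]
sum = 61

61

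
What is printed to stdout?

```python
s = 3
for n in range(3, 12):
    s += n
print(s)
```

n=3: s = 3+3 = 6
n=4: s = 6+4 = 10
n=5: s = 10+5 = 15
n=6: s = 15+6 = 21
n=7: s = 21+7 = 28
n=8: s = 28+8 = 36
n=9: s = 36+9 = 45
n=10: s = 45+10 = 55
n=11: s = 55+11 = 66

66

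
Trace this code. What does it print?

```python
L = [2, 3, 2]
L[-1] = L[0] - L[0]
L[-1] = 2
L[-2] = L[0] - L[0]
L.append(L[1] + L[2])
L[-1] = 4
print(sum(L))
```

L[-1] = L[0]-L[0] = 2-2 = 0 → [2, 3, 0]
L[-1] = 2 → [2, 3, 2]
L[-2] = L[0]-L[0] = 2-2 = 0 → [2, 0, 2]
append L[1]+L[2] = 0+2 = 2 → [2, 0, 2, 2]
L[-1] = 4 → [2, 0, 2, 4]
sum = 8

8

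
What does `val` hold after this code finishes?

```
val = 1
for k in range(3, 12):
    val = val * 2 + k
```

2547

k=3: val = 1*2+3 = 5
k=4: val = 5*2+4 = 14
k=5: val = 14*2+5 = 33
k=6: val = 33*2+6 = 72
k=7: val = 72*2+7 = 151
k=8: val = 151*2+8 = 310
k=9: val = 310*2+9 = 629
k=10: val = 629*2+10 = 1268
k=11: val = 1268*2+11 = 2547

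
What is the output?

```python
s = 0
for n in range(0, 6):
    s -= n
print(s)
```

n=0: s = 0-0 = 0
n=1: s = 0-1 = -1
n=2: s = (-1)-2 = -3
n=3: s = (-3)-3 = -6
n=4: s = (-6)-4 = -10
n=5: s = (-10)-5 = -15

-15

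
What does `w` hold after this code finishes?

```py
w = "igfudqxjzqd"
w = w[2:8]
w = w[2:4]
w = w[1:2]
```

slice [2:8] → 'fudqxj'
slice [2:4] → 'dq'
slice [1:2] → 'q'

'q'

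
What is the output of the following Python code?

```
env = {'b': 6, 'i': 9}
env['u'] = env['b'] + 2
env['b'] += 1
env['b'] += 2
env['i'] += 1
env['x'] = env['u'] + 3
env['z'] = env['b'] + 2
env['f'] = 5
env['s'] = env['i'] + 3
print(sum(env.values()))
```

env['u'] = env['b']+2 = 8 → {'b': 6, 'i': 9, 'u': 8}
env['b'] = 6+1 = 7 → {'b': 7, 'i': 9, 'u': 8}
env['b'] = 7+2 = 9 → {'b': 9, 'i': 9, 'u': 8}
env['i'] = 9+1 = 10 → {'b': 9, 'i': 10, 'u': 8}
env['x'] = env['u']+3 = 11 → {'b': 9, 'i': 10, 'u': 8, 'x': 11}
env['z'] = env['b']+2 = 11 → {'b': 9, 'i': 10, 'u': 8, 'x': 11, 'z': 11}
env['f'] = 5 → {'b': 9, 'i': 10, 'u': 8, 'x': 11, 'z': 11, 'f': 5}
env['s'] = env['i']+3 = 13 → {'b': 9, 'i': 10, 'u': 8, 'x': 11, 'z': 11, 'f': 5, 's': 13}
sum of values = 67

67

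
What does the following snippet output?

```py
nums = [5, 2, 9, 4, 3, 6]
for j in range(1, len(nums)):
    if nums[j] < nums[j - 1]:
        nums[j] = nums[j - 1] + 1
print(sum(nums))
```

j=1: 2<5, nums[1] = 5+1 = 6 → [5, 6, 9, 4, 3, 6]
j=2: 9>=6, unchanged → [5, 6, 9, 4, 3, 6]
j=3: 4<9, nums[3] = 9+1 = 10 → [5, 6, 9, 10, 3, 6]
j=4: 3<10, nums[4] = 10+1 = 11 → [5, 6, 9, 10, 11, 6]
j=5: 6<11, nums[5] = 11+1 = 12 → [5, 6, 9, 10, 11, 12]
sum = 53

53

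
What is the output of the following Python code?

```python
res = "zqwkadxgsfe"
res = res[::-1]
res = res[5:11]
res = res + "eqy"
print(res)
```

reverse → 'efsgxdakwqz'
slice [5:11] → 'dakwqz'
+ 'eqy' → 'dakwqzeqy'

dakwqzeqy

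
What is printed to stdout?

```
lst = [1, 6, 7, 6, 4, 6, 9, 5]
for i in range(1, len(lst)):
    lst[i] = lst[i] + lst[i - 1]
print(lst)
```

i=1: lst[1] = 6+1 = 7 → [1, 7, 7, 6, 4, 6, 9, 5]
i=2: lst[2] = 7+7 = 14 → [1, 7, 14, 6, 4, 6, 9, 5]
i=3: lst[3] = 6+14 = 20 → [1, 7, 14, 20, 4, 6, 9, 5]
i=4: lst[4] = 4+20 = 24 → [1, 7, 14, 20, 24, 6, 9, 5]
i=5: lst[5] = 6+24 = 30 → [1, 7, 14, 20, 24, 30, 9, 5]
i=6: lst[6] = 9+30 = 39 → [1, 7, 14, 20, 24, 30, 39, 5]
i=7: lst[7] = 5+39 = 44 → [1, 7, 14, 20, 24, 30, 39, 44]

[1, 7, 14, 20, 24, 30, 39, 44]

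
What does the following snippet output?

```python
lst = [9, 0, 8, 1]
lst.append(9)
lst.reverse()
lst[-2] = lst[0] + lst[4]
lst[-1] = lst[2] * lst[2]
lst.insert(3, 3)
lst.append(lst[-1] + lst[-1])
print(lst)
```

append 9 → [9, 0, 8, 1, 9]
reverse → [9, 1, 8, 0, 9]
lst[-2] = lst[0]+lst[4] = 9+9 = 18 → [9, 1, 8, 18, 9]
lst[-1] = lst[2]*lst[2] = 8*8 = 64 → [9, 1, 8, 18, 64]
insert 3 at 3 → [9, 1, 8, 3, 18, 64]
append lst[-1]+lst[-1] = 64+64 = 128 → [9, 1, 8, 3, 18, 64, 128]

[9, 1, 8, 3, 18, 64, 128]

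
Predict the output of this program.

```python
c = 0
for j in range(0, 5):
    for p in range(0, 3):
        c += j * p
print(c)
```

j=0,p=0: c = 0+0 = 0
j=0,p=1: c = 0+0 = 0
j=0,p=2: c = 0+0 = 0
j=1,p=0: c = 0+0 = 0
j=1,p=1: c = 0+1 = 1
j=1,p=2: c = 1+2 = 3
j=2,p=0: c = 3+0 = 3
j=2,p=1: c = 3+2 = 5
j=2,p=2: c = 5+4 = 9
j=3,p=0: c = 9+0 = 9
j=3,p=1: c = 9+3 = 12
j=3,p=2: c = 12+6 = 18
j=4,p=0: c = 18+0 = 18
j=4,p=1: c = 18+4 = 22
j=4,p=2: c = 22+8 = 30

30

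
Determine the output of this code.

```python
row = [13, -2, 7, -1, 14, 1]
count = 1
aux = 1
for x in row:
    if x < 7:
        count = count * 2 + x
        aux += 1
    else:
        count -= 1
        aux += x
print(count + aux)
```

x=13: not <7, count = 1-1 = 0; aux=14
x=-2: <7, count = 0*2+(-2) = -2; aux=15
x=7: not <7, count = (-2)-1 = -3; aux=22
x=-1: <7, count = (-3)*2+(-1) = -7; aux=23
x=14: not <7, count = (-7)-1 = -8; aux=37
x=1: <7, count = (-8)*2+1 = -15; aux=38
count+aux = (-15)+38 = 23

23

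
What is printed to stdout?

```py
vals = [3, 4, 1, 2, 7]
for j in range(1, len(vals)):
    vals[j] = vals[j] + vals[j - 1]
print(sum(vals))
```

j=1: vals[1] = 4+3 = 7 → [3, 7, 1, 2, 7]
j=2: vals[2] = 1+7 = 8 → [3, 7, 8, 2, 7]
j=3: vals[3] = 2+8 = 10 → [3, 7, 8, 10, 7]
j=4: vals[4] = 7+10 = 17 → [3, 7, 8, 10, 17]
sum = 45

45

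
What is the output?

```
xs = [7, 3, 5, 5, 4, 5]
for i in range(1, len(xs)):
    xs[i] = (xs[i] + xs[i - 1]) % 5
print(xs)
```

[7, 0, 0, 0, 4, 4]

i=1: xs[1] = (3+7)%5 = 0 → [7, 0, 5, 5, 4, 5]
i=2: xs[2] = (5+0)%5 = 0 → [7, 0, 0, 5, 4, 5]
i=3: xs[3] = (5+0)%5 = 0 → [7, 0, 0, 0, 4, 5]
i=4: xs[4] = (4+0)%5 = 4 → [7, 0, 0, 0, 4, 5]
i=5: xs[5] = (5+4)%5 = 4 → [7, 0, 0, 0, 4, 4]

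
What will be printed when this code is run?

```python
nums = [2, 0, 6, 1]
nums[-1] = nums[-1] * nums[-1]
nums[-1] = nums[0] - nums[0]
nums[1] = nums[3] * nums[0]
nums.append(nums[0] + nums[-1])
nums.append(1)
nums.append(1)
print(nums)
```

[2, 0, 6, 0, 2, 1, 1]

nums[-1] = nums[-1]*nums[-1] = 1*1 = 1 → [2, 0, 6, 1]
nums[-1] = nums[0]-nums[0] = 2-2 = 0 → [2, 0, 6, 0]
nums[1] = nums[3]*nums[0] = 0*2 = 0 → [2, 0, 6, 0]
append nums[0]+nums[-1] = 2+0 = 2 → [2, 0, 6, 0, 2]
append 1 → [2, 0, 6, 0, 2, 1]
append 1 → [2, 0, 6, 0, 2, 1, 1]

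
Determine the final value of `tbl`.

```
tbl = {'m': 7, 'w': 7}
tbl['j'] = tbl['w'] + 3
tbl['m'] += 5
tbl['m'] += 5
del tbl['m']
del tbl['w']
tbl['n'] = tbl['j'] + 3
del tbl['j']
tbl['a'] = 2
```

{'n': 13, 'a': 2}

tbl['j'] = tbl['w']+3 = 10 → {'m': 7, 'w': 7, 'j': 10}
tbl['m'] = 7+5 = 12 → {'m': 12, 'w': 7, 'j': 10}
tbl['m'] = 12+5 = 17 → {'m': 17, 'w': 7, 'j': 10}
del 'm' → {'w': 7, 'j': 10}
del 'w' → {'j': 10}
tbl['n'] = tbl['j']+3 = 13 → {'j': 10, 'n': 13}
del 'j' → {'n': 13}
tbl['a'] = 2 → {'n': 13, 'a': 2}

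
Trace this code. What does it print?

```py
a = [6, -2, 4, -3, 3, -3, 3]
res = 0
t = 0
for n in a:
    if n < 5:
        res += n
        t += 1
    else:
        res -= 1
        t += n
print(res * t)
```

n=6: not <5, res = 0-1 = -1; t=6
n=-2: <5, res = (-1)+(-2) = -3; t=7
n=4: <5, res = (-3)+4 = 1; t=8
n=-3: <5, res = 1+(-3) = -2; t=9
n=3: <5, res = (-2)+3 = 1; t=10
n=-3: <5, res = 1+(-3) = -2; t=11
n=3: <5, res = (-2)+3 = 1; t=12
res*t = 1*12 = 12

12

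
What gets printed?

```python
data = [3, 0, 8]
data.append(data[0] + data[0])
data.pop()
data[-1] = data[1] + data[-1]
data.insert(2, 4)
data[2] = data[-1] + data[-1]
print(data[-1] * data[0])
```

append data[0]+data[0] = 3+3 = 6 → [3, 0, 8, 6]
pop() removes 6 → [3, 0, 8]
data[-1] = data[1]+data[-1] = 0+8 = 8 → [3, 0, 8]
insert 4 at 2 → [3, 0, 4, 8]
data[2] = data[-1]+data[-1] = 8+8 = 16 → [3, 0, 16, 8]
data[-1]*data[0] = 8*3 = 24

24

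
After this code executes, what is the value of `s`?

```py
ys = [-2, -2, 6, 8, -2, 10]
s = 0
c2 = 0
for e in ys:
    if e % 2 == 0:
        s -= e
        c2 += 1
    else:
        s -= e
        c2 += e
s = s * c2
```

e=-2: even, s = 0-(-2) = 2; c2=1
e=-2: even, s = 2-(-2) = 4; c2=2
e=6: even, s = 4-6 = -2; c2=3
e=8: even, s = (-2)-8 = -10; c2=4
e=-2: even, s = (-10)-(-2) = -8; c2=5
e=10: even, s = (-8)-10 = -18; c2=6
s*c2 = (-18)*6 = -108

-108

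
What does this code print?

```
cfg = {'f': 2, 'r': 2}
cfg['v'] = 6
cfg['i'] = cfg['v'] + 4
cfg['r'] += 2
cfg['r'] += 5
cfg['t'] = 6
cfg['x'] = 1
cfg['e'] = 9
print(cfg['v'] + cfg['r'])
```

15

cfg['v'] = 6 → {'f': 2, 'r': 2, 'v': 6}
cfg['i'] = cfg['v']+4 = 10 → {'f': 2, 'r': 2, 'v': 6, 'i': 10}
cfg['r'] = 2+2 = 4 → {'f': 2, 'r': 4, 'v': 6, 'i': 10}
cfg['r'] = 4+5 = 9 → {'f': 2, 'r': 9, 'v': 6, 'i': 10}
cfg['t'] = 6 → {'f': 2, 'r': 9, 'v': 6, 'i': 10, 't': 6}
cfg['x'] = 1 → {'f': 2, 'r': 9, 'v': 6, 'i': 10, 't': 6, 'x': 1}
cfg['e'] = 9 → {'f': 2, 'r': 9, 'v': 6, 'i': 10, 't': 6, 'x': 1, 'e': 9}
cfg['v']+cfg['r'] = 6+9 = 15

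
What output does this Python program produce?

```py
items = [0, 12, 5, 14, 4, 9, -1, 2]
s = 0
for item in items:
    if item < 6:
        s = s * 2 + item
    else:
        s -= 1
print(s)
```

item=0: <6, s = 0*2+0 = 0
item=12: not <6, s = 0-1 = -1
item=5: <6, s = (-1)*2+5 = 3
item=14: not <6, s = 3-1 = 2
item=4: <6, s = 2*2+4 = 8
item=9: not <6, s = 8-1 = 7
item=-1: <6, s = 7*2+(-1) = 13
item=2: <6, s = 13*2+2 = 28

28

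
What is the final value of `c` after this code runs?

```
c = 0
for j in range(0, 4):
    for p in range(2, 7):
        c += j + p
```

110

j=0,p=2: c = 0+2 = 2
j=0,p=3: c = 2+3 = 5
j=0,p=4: c = 5+4 = 9
j=0,p=5: c = 9+5 = 14
j=0,p=6: c = 14+6 = 20
j=1,p=2: c = 20+3 = 23
j=1,p=3: c = 23+4 = 27
j=1,p=4: c = 27+5 = 32
j=1,p=5: c = 32+6 = 38
j=1,p=6: c = 38+7 = 45
j=2,p=2: c = 45+4 = 49
j=2,p=3: c = 49+5 = 54
j=2,p=4: c = 54+6 = 60
j=2,p=5: c = 60+7 = 67
j=2,p=6: c = 67+8 = 75
j=3,p=2: c = 75+5 = 80
j=3,p=3: c = 80+6 = 86
j=3,p=4: c = 86+7 = 93
j=3,p=5: c = 93+8 = 101
j=3,p=6: c = 101+9 = 110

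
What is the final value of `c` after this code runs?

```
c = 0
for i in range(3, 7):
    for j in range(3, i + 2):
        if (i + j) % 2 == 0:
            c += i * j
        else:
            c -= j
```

88

i=3,j=3: even sum, c = 0+9 = 9
i=3,j=4: odd sum, c = 9-4 = 5
i=4,j=3: odd sum, c = 5-3 = 2
i=4,j=4: even sum, c = 2+16 = 18
i=4,j=5: odd sum, c = 18-5 = 13
i=5,j=3: even sum, c = 13+15 = 28
i=5,j=4: odd sum, c = 28-4 = 24
i=5,j=5: even sum, c = 24+25 = 49
i=5,j=6: odd sum, c = 49-6 = 43
i=6,j=3: odd sum, c = 43-3 = 40
i=6,j=4: even sum, c = 40+24 = 64
i=6,j=5: odd sum, c = 64-5 = 59
i=6,j=6: even sum, c = 59+36 = 95
i=6,j=7: odd sum, c = 95-7 = 88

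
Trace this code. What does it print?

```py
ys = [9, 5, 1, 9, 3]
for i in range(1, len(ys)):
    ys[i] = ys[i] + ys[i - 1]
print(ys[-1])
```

i=1: ys[1] = 5+9 = 14 → [9, 14, 1, 9, 3]
i=2: ys[2] = 1+14 = 15 → [9, 14, 15, 9, 3]
i=3: ys[3] = 9+15 = 24 → [9, 14, 15, 24, 3]
i=4: ys[4] = 3+24 = 27 → [9, 14, 15, 24, 27]

27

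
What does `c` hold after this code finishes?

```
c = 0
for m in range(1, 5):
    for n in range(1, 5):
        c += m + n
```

m=1,n=1: c = 0+2 = 2
m=1,n=2: c = 2+3 = 5
m=1,n=3: c = 5+4 = 9
m=1,n=4: c = 9+5 = 14
m=2,n=1: c = 14+3 = 17
m=2,n=2: c = 17+4 = 21
m=2,n=3: c = 21+5 = 26
m=2,n=4: c = 26+6 = 32
m=3,n=1: c = 32+4 = 36
m=3,n=2: c = 36+5 = 41
m=3,n=3: c = 41+6 = 47
m=3,n=4: c = 47+7 = 54
m=4,n=1: c = 54+5 = 59
m=4,n=2: c = 59+6 = 65
m=4,n=3: c = 65+7 = 72
m=4,n=4: c = 72+8 = 80

80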